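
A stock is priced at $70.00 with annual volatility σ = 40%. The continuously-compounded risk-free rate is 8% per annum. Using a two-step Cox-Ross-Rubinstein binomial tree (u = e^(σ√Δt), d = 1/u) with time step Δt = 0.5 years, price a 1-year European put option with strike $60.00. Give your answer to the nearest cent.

$4.65

CRR parameters: u = e^(σ√Δt) = e^(0.4·√0.5) = 1.3269, d = 1/u = 0.7536
Per-period rate: rΔt = 0.08·0.5 = 0.04, so R = e^0.04 = 1.0408
Risk-neutral probability p = (e^0.04 − 0.7536)/(1.3269 − 0.7536) = 0.2872/0.5733 = 0.5009
Terminal stock prices: S_uu = 123.2, S_ud = 70, S_dd = 39.76
Terminal payoffs (K − S): max(-63.25, 0) = 0, max(-10, 0) = 0, max(20.24, 0) = 20.24
Node u (S = 92.88): V_u = e^(−0.04)·[0.5009·0.0000 + 0.4991·0.0000] = 0.0000
Node d (S = 52.75): V_d = e^(−0.04)·[0.5009·0.0000 + 0.4991·20.2421] = 9.7057
Node 0 (S = 70): V_0 = e^(−0.04)·[0.5009·0.0000 + 0.4991·9.7057] = 4.6537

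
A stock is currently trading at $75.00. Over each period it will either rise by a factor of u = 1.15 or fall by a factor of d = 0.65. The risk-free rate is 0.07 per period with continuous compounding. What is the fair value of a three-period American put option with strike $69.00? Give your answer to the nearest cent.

Risk-neutral probability p = (e^0.07 − 0.65)/(1.15 − 0.65) = 0.4225/0.5000 = 0.8450
Terminal stock prices: S_uuu = 114.1, S_uud = 64.47, S_udd = 36.44, S_ddd = 20.6
Terminal payoffs (K − S): max(-45.07, 0) = 0, max(4.528, 0) = 4.528, max(32.56, 0) = 32.56, max(48.4, 0) = 48.4
Node uu (S = 99.19): continuation = e^(−0.07)·[0.8450·0.0000 + 0.1550·4.5281] = 0.6543; exercise value = 0.0000 ≤ continuation, so V_uu = 0.6543
Node ud (S = 56.06): continuation = e^(−0.07)·[0.8450·4.5281 + 0.1550·32.5594] = 8.2727; exercise value = 12.9375 > continuation, so V_ud = 12.9375 (exercise)
Node dd (S = 31.69): continuation = e^(−0.07)·[0.8450·32.5594 + 0.1550·48.4031] = 32.6477; exercise value = 37.3125 > continuation, so V_dd = 37.3125 (exercise)
Node u (S = 86.25): continuation = e^(−0.07)·[0.8450·0.6543 + 0.1550·12.9375] = 2.3851; exercise value = 0.0000 ≤ continuation, so V_u = 2.3851
Node d (S = 48.75): continuation = e^(−0.07)·[0.8450·12.9375 + 0.1550·37.3125] = 15.5852; exercise value = 20.2500 > continuation, so V_d = 20.2500 (exercise)
Node 0 (S = 75): continuation = e^(−0.07)·[0.8450·2.3851 + 0.1550·20.2500] = 4.8054; exercise value = 0.0000 ≤ continuation, so V_0 = 4.8054

$4.81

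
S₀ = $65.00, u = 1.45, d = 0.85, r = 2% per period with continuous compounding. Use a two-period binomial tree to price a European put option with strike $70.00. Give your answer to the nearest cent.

$11.36

Risk-neutral probability p = (e^0.02 − 0.85)/(1.45 − 0.85) = 0.1702/0.6000 = 0.2837
Terminal stock prices: S_uu = 136.7, S_ud = 80.11, S_dd = 46.96
Terminal payoffs (K − S): max(-66.66, 0) = 0, max(-10.11, 0) = 0, max(23.04, 0) = 23.04
Node u (S = 94.25): V_u = e^(−0.02)·[0.2837·0.0000 + 0.7163·0.0000] = 0.0000
Node d (S = 55.25): V_d = e^(−0.02)·[0.2837·0.0000 + 0.7163·23.0375] = 16.1757
Node 0 (S = 65): V_0 = e^(−0.02)·[0.2837·0.0000 + 0.7163·16.1757] = 11.3577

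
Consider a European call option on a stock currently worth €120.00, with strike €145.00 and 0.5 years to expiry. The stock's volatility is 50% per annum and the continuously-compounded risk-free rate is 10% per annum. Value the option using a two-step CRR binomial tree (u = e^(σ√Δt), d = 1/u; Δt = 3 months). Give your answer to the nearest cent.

€11.97

CRR parameters: u = e^(σ√Δt) = e^(0.5·√0.25) = 1.2840, d = 1/u = 0.7788
Per-period rate: rΔt = 0.1·0.25 = 0.025, so R = e^0.025 = 1.0253
Risk-neutral probability p = (e^0.025 − 0.7788)/(1.2840 − 0.7788) = 0.2465/0.5052 = 0.4879
Terminal stock prices: S_uu = 197.8, S_ud = 120, S_dd = 72.78
Terminal payoffs (S − K): max(52.85, 0) = 52.85, max(-25, 0) = 0, max(-72.22, 0) = 0
Node u (S = 154.1): V_u = e^(−0.025)·[0.4879·52.8466 + 0.5121·0.0000] = 25.1488
Node d (S = 93.46): V_d = e^(−0.025)·[0.4879·0.0000 + 0.5121·0.0000] = 0.0000
Node 0 (S = 120): V_0 = e^(−0.025)·[0.4879·25.1488 + 0.5121·0.0000] = 11.9679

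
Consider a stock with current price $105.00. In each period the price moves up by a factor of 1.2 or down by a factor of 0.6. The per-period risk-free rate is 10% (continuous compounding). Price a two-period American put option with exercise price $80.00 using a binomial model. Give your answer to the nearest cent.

$2.91

Risk-neutral probability p = (e^0.1 − 0.6)/(1.2 − 0.6) = 0.5052/0.6000 = 0.8420
Terminal stock prices: S_uu = 151.2, S_ud = 75.6, S_dd = 37.8
Terminal payoffs (K − S): max(-71.2, 0) = 0, max(4.4, 0) = 4.4, max(42.2, 0) = 42.2
Node u (S = 126): continuation = e^(−0.1)·[0.8420·0.0000 + 0.1580·4.4000] = 0.6292; exercise value = 0.0000 ≤ continuation, so V_u = 0.6292
Node d (S = 63): continuation = e^(−0.1)·[0.8420·4.4000 + 0.1580·42.2000] = 9.3870; exercise value = 17.0000 > continuation, so V_d = 17.0000 (exercise)
Node 0 (S = 105): continuation = e^(−0.1)·[0.8420·0.6292 + 0.1580·17.0000] = 2.9105; exercise value = 0.0000 ≤ continuation, so V_0 = 2.9105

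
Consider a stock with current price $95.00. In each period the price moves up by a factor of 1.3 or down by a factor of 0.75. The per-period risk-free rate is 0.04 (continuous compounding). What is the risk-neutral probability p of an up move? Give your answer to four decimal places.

p = 0.5287

Risk-neutral probability p = (e^0.04 − 0.75)/(1.3 − 0.75) = 0.2908/0.5500 = 0.5287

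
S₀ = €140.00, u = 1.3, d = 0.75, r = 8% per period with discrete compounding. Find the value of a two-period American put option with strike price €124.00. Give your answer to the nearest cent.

€7.04

Risk-neutral probability p = (1 + 0.08 − 0.75)/(1.3 − 0.75) = 0.3300/0.5500 = 0.6000
Terminal stock prices: S_uu = 236.6, S_ud = 136.5, S_dd = 78.75
Terminal payoffs (K − S): max(-112.6, 0) = 0, max(-12.5, 0) = 0, max(45.25, 0) = 45.25
Node u (S = 182): continuation = 1/1.08·[0.6000·0.0000 + 0.4000·0.0000] = 0.0000; exercise value = 0.0000 ≤ continuation, so V_u = 0.0000
Node d (S = 105): continuation = 1/1.08·[0.6000·0.0000 + 0.4000·45.2500] = 16.7593; exercise value = 19.0000 > continuation, so V_d = 19.0000 (exercise)
Node 0 (S = 140): continuation = 1/1.08·[0.6000·0.0000 + 0.4000·19.0000] = 7.0370; exercise value = 0.0000 ≤ continuation, so V_0 = 7.0370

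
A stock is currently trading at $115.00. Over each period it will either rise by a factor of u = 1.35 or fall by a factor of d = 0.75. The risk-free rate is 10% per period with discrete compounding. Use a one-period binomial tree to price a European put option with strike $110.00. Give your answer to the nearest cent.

Risk-neutral probability p = (1 + 0.1 − 0.75)/(1.35 − 0.75) = 0.3500/0.6000 = 0.5833
Terminal stock prices: S_u = 155.2, S_d = 86.25
Terminal payoffs (K − S): max(-45.25, 0) = 0, max(23.75, 0) = 23.75
Node 0 (S = 115): V_0 = 1/1.1·[0.5833·0.0000 + 0.4167·23.7500] = 8.9962

$9.00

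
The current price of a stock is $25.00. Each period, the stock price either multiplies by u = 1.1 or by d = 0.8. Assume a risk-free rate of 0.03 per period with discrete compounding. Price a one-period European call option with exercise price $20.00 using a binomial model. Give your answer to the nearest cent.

Risk-neutral probability p = (1 + 0.03 − 0.8)/(1.1 − 0.8) = 0.2300/0.3000 = 0.7667
Terminal stock prices: S_u = 27.5, S_d = 20
Terminal payoffs (S − K): max(7.5, 0) = 7.5, max(0, 0) = 0
Node 0 (S = 25): V_0 = 1/1.03·[0.7667·7.5000 + 0.2333·0.0000] = 5.5825

$5.58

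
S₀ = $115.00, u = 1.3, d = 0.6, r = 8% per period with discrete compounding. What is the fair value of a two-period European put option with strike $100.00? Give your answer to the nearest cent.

Risk-neutral probability p = (1 + 0.08 − 0.6)/(1.3 − 0.6) = 0.4800/0.7000 = 0.6857
Terminal stock prices: S_uu = 194.4, S_ud = 89.7, S_dd = 41.4
Terminal payoffs (K − S): max(-94.35, 0) = 0, max(10.3, 0) = 10.3, max(58.6, 0) = 58.6
Node u (S = 149.5): V_u = 1/1.08·[0.6857·0.0000 + 0.3143·10.3000] = 2.9974
Node d (S = 69): V_d = 1/1.08·[0.6857·10.3000 + 0.3143·58.6000] = 23.5926
Node 0 (S = 115): V_0 = 1/1.08·[0.6857·2.9974 + 0.3143·23.5926] = 8.7687

$8.77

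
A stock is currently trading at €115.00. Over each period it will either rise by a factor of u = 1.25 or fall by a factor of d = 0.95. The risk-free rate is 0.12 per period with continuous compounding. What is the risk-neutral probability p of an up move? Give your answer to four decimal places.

Risk-neutral probability p = (e^0.12 − 0.95)/(1.25 − 0.95) = 0.1775/0.3000 = 0.5917

p = 0.5917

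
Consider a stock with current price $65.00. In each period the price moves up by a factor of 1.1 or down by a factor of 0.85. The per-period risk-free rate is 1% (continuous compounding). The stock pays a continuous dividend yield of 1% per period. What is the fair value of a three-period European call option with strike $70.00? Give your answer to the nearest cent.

$3.46

Per-period risk-free factor R = e^0.01 = 1.0101; dividend-adjusted growth = e^(0.01−0.01) = 1.0000.
Risk-neutral probability p = (1.0000 − 0.85)/(1.1 − 0.85) = 0.1500/0.2500 = 0.6000
Terminal stock prices: S_uuu = 86.52, S_uud = 66.85, S_udd = 51.66, S_ddd = 39.92
Terminal payoffs (S − K): max(16.52, 0) = 16.52, max(-3.147, 0) = 0, max(-18.34, 0) = 0, max(-30.08, 0) = 0
Node uu (S = 78.65): V_uu = e^(−0.01)·[0.6000·16.5150 + 0.4000·0.0000] = 9.8104
Node ud (S = 60.77): V_ud = e^(−0.01)·[0.6000·0.0000 + 0.4000·0.0000] = 0.0000
Node dd (S = 46.96): V_dd = e^(−0.01)·[0.6000·0.0000 + 0.4000·0.0000] = 0.0000
Node u (S = 71.5): V_u = e^(−0.01)·[0.6000·9.8104 + 0.4000·0.0000] = 5.8277
Node d (S = 55.25): V_d = e^(−0.01)·[0.6000·0.0000 + 0.4000·0.0000] = 0.0000
Node 0 (S = 65): V_0 = e^(−0.01)·[0.6000·5.8277 + 0.4000·0.0000] = 3.4618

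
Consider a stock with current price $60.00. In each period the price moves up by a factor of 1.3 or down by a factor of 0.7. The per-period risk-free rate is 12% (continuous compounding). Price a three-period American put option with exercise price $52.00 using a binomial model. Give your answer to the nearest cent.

$3.12

Risk-neutral probability p = (e^0.12 − 0.7)/(1.3 − 0.7) = 0.4275/0.6000 = 0.7125
Terminal stock prices: S_uuu = 131.8, S_uud = 70.98, S_udd = 38.22, S_ddd = 20.58
Terminal payoffs (K − S): max(-79.82, 0) = 0, max(-18.98, 0) = 0, max(13.78, 0) = 13.78, max(31.42, 0) = 31.42
Node uu (S = 101.4): continuation = e^(−0.12)·[0.7125·0.0000 + 0.2875·0.0000] = 0.0000; exercise value = 0.0000 ≤ continuation, so V_uu = 0.0000
Node ud (S = 54.6): continuation = e^(−0.12)·[0.7125·0.0000 + 0.2875·13.7800] = 3.5138; exercise value = 0.0000 ≤ continuation, so V_ud = 3.5138
Node dd (S = 29.4): continuation = e^(−0.12)·[0.7125·13.7800 + 0.2875·31.4200] = 16.7199; exercise value = 22.6000 > continuation, so V_dd = 22.6000 (exercise)
Node u (S = 78): continuation = e^(−0.12)·[0.7125·0.0000 + 0.2875·3.5138] = 0.8960; exercise value = 0.0000 ≤ continuation, so V_u = 0.8960
Node d (S = 42): continuation = e^(−0.12)·[0.7125·3.5138 + 0.2875·22.6000] = 7.9833; exercise value = 10.0000 > continuation, so V_d = 10.0000 (exercise)
Node 0 (S = 60): continuation = e^(−0.12)·[0.7125·0.8960 + 0.2875·10.0000] = 3.1162; exercise value = 0.0000 ≤ continuation, so V_0 = 3.1162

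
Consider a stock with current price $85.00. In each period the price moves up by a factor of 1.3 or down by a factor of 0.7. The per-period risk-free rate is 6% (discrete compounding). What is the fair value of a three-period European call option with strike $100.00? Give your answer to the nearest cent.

Risk-neutral probability p = (1 + 0.06 − 0.7)/(1.3 − 0.7) = 0.3600/0.6000 = 0.6000
Terminal stock prices: S_uuu = 186.7, S_uud = 100.6, S_udd = 54.14, S_ddd = 29.15
Terminal payoffs (S − K): max(86.75, 0) = 86.75, max(0.555, 0) = 0.555, max(-45.86, 0) = 0, max(-70.84, 0) = 0
Node uu (S = 143.7): V_uu = 1/1.06·[0.6000·86.7450 + 0.4000·0.5550] = 49.3104
Node ud (S = 77.35): V_ud = 1/1.06·[0.6000·0.5550 + 0.4000·0.0000] = 0.3142
Node dd (S = 41.65): V_dd = 1/1.06·[0.6000·0.0000 + 0.4000·0.0000] = 0.0000
Node u (S = 110.5): V_u = 1/1.06·[0.6000·49.3104 + 0.4000·0.3142] = 28.0301
Node d (S = 59.5): V_d = 1/1.06·[0.6000·0.3142 + 0.4000·0.0000] = 0.1778
Node 0 (S = 85): V_0 = 1/1.06·[0.6000·28.0301 + 0.4000·0.1778] = 15.9332

$15.93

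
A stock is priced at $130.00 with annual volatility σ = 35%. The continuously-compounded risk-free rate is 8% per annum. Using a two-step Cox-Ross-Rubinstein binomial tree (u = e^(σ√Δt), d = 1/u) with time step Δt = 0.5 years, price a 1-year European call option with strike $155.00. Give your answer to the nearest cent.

CRR parameters: u = e^(σ√Δt) = e^(0.35·√0.5) = 1.2808, d = 1/u = 0.7808
Per-period rate: rΔt = 0.08·0.5 = 0.04, so R = e^0.04 = 1.0408
Risk-neutral probability p = (e^0.04 − 0.7808)/(1.2808 − 0.7808) = 0.2601/0.5000 = 0.5201
Terminal stock prices: S_uu = 213.3, S_ud = 130, S_dd = 79.25
Terminal payoffs (S − K): max(58.26, 0) = 58.26, max(-25, 0) = 0, max(-75.75, 0) = 0
Node u (S = 166.5): V_u = e^(−0.04)·[0.5201·58.2594 + 0.4799·0.0000] = 29.1102
Node d (S = 101.5): V_d = e^(−0.04)·[0.5201·0.0000 + 0.4799·0.0000] = 0.0000
Node 0 (S = 130): V_0 = e^(−0.04)·[0.5201·29.1102 + 0.4799·0.0000] = 14.5453

$14.55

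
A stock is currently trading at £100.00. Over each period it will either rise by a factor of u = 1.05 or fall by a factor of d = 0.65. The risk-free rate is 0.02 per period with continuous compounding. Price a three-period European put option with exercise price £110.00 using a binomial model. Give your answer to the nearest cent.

£7.90

Risk-neutral probability p = (e^0.02 − 0.65)/(1.05 − 0.65) = 0.3702/0.4000 = 0.9255
Terminal stock prices: S_uuu = 115.8, S_uud = 71.66, S_udd = 44.36, S_ddd = 27.46
Terminal payoffs (K − S): max(-5.763, 0) = 0, max(38.34, 0) = 38.34, max(65.64, 0) = 65.64, max(82.54, 0) = 82.54
Node uu (S = 110.2): V_uu = e^(−0.02)·[0.9255·0.0000 + 0.0745·38.3375] = 2.7995
Node ud (S = 68.25): V_ud = e^(−0.02)·[0.9255·38.3375 + 0.0745·65.6375] = 39.5719
Node dd (S = 42.25): V_dd = e^(−0.02)·[0.9255·65.6375 + 0.0745·82.5375] = 65.5719
Node u (S = 105): V_u = e^(−0.02)·[0.9255·2.7995 + 0.0745·39.5719] = 5.4292
Node d (S = 65): V_d = e^(−0.02)·[0.9255·39.5719 + 0.0745·65.5719] = 40.6868
Node 0 (S = 100): V_0 = e^(−0.02)·[0.9255·5.4292 + 0.0745·40.6868] = 7.8963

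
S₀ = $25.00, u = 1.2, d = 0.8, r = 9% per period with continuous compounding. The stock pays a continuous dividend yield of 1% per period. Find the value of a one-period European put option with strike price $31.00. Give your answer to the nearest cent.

$3.58

Per-period risk-free factor R = e^0.09 = 1.0942; dividend-adjusted growth = e^(0.09−0.01) = 1.0833.
Risk-neutral probability p = (1.0833 − 0.8)/(1.2 − 0.8) = 0.2833/0.4000 = 0.7082
Terminal stock prices: S_u = 30, S_d = 20
Terminal payoffs (K − S): max(1, 0) = 1, max(11, 0) = 11
Node 0 (S = 25): V_0 = e^(−0.09)·[0.7082·1.0000 + 0.2918·11.0000] = 3.5806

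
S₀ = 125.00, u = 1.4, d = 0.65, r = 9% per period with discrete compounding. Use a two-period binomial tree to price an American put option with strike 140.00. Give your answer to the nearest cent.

27.64

Risk-neutral probability p = (1 + 0.09 − 0.65)/(1.4 − 0.65) = 0.4400/0.7500 = 0.5867
Terminal stock prices: S_uu = 245, S_ud = 113.8, S_dd = 52.81
Terminal payoffs (K − S): max(-105, 0) = 0, max(26.25, 0) = 26.25, max(87.19, 0) = 87.19
Node u (S = 175): continuation = 1/1.09·[0.5867·0.0000 + 0.4133·26.2500] = 9.9541; exercise value = 0.0000 ≤ continuation, so V_u = 9.9541
Node d (S = 81.25): continuation = 1/1.09·[0.5867·26.2500 + 0.4133·87.1875] = 47.1904; exercise value = 58.7500 > continuation, so V_d = 58.7500 (exercise)
Node 0 (S = 125): continuation = 1/1.09·[0.5867·9.9541 + 0.4133·58.7500] = 27.6359; exercise value = 15.0000 ≤ continuation, so V_0 = 27.6359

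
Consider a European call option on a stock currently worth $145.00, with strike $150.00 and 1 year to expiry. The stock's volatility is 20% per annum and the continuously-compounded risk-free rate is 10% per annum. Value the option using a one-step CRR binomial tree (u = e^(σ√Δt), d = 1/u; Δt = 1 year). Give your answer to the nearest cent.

$17.45

CRR parameters: u = e^(σ√Δt) = e^(0.2·√1) = 1.2214, d = 1/u = 0.8187
Per-period rate: rΔt = 0.1·1 = 0.1, so R = e^0.1 = 1.1052
Risk-neutral probability p = (e^0.1 − 0.8187)/(1.2214 − 0.8187) = 0.2864/0.4027 = 0.7113
Terminal stock prices: S_u = 177.1, S_d = 118.7
Terminal payoffs (S − K): max(27.1, 0) = 27.1, max(-31.28, 0) = 0
Node 0 (S = 145): V_0 = e^(−0.1)·[0.7113·27.1034 + 0.2887·0.0000] = 17.4452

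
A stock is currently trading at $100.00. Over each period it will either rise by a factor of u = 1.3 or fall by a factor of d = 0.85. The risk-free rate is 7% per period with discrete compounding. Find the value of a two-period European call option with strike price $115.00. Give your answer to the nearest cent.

$11.27

Risk-neutral probability p = (1 + 0.07 − 0.85)/(1.3 − 0.85) = 0.2200/0.4500 = 0.4889
Terminal stock prices: S_uu = 169, S_ud = 110.5, S_dd = 72.25
Terminal payoffs (S − K): max(54, 0) = 54, max(-4.5, 0) = 0, max(-42.75, 0) = 0
Node u (S = 130): V_u = 1/1.07·[0.4889·54.0000 + 0.5111·0.0000] = 24.6729
Node d (S = 85): V_d = 1/1.07·[0.4889·0.0000 + 0.5111·0.0000] = 0.0000
Node 0 (S = 100): V_0 = 1/1.07·[0.4889·24.6729 + 0.5111·0.0000] = 11.2732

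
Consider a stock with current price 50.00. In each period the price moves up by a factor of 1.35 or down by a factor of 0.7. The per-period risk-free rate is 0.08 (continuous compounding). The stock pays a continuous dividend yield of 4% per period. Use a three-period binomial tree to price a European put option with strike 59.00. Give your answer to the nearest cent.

Per-period risk-free factor R = e^0.08 = 1.0833; dividend-adjusted growth = e^(0.08−0.04) = 1.0408.
Risk-neutral probability p = (1.0408 − 0.7)/(1.35 − 0.7) = 0.3408/0.6500 = 0.5243
Terminal stock prices: S_uuu = 123, S_uud = 63.79, S_udd = 33.07, S_ddd = 17.15
Terminal payoffs (K − S): max(-64.02, 0) = 0, max(-4.788, 0) = 0, max(25.93, 0) = 25.93, max(41.85, 0) = 41.85
Node uu (S = 91.13): V_uu = e^(−0.08)·[0.5243·0.0000 + 0.4757·0.0000] = 0.0000
Node ud (S = 47.25): V_ud = e^(−0.08)·[0.5243·0.0000 + 0.4757·25.9250] = 11.3838
Node dd (S = 24.5): V_dd = e^(−0.08)·[0.5243·25.9250 + 0.4757·41.8500] = 30.9245
Node u (S = 67.5): V_u = e^(−0.08)·[0.5243·0.0000 + 0.4757·11.3838] = 4.9987
Node d (S = 35): V_d = e^(−0.08)·[0.5243·11.3838 + 0.4757·30.9245] = 19.0890
Node 0 (S = 50): V_0 = e^(−0.08)·[0.5243·4.9987 + 0.4757·19.0890] = 10.8015

10.80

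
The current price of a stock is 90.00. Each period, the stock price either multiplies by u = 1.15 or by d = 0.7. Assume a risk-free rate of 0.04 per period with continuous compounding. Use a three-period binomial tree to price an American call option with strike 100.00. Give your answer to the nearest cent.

Risk-neutral probability p = (e^0.04 − 0.7)/(1.15 − 0.7) = 0.3408/0.4500 = 0.7574
Terminal stock prices: S_uuu = 136.9, S_uud = 83.32, S_udd = 50.71, S_ddd = 30.87
Terminal payoffs (S − K): max(36.88, 0) = 36.88, max(-16.68, 0) = 0, max(-49.29, 0) = 0, max(-69.13, 0) = 0
Node uu (S = 119): continuation = e^(−0.04)·[0.7574·36.8787 + 0.2426·0.0000] = 26.8352; exercise value = 19.0250 ≤ continuation, so V_uu = 26.8352
Node ud (S = 72.45): continuation = e^(−0.04)·[0.7574·0.0000 + 0.2426·0.0000] = 0.0000; exercise value = 0.0000 ≤ continuation, so V_ud = 0.0000
Node dd (S = 44.1): continuation = e^(−0.04)·[0.7574·0.0000 + 0.2426·0.0000] = 0.0000; exercise value = 0.0000 ≤ continuation, so V_dd = 0.0000
Node u (S = 103.5): continuation = e^(−0.04)·[0.7574·26.8352 + 0.2426·0.0000] = 19.5269; exercise value = 3.5000 ≤ continuation, so V_u = 19.5269
Node d (S = 63): continuation = e^(−0.04)·[0.7574·0.0000 + 0.2426·0.0000] = 0.0000; exercise value = 0.0000 ≤ continuation, so V_d = 0.0000
Node 0 (S = 90): continuation = e^(−0.04)·[0.7574·19.5269 + 0.2426·0.0000] = 14.2090; exercise value = 0.0000 ≤ continuation, so V_0 = 14.2090

14.21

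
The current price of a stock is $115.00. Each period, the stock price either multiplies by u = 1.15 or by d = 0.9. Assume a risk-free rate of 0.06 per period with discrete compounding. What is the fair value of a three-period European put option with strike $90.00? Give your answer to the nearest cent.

$0.24

Risk-neutral probability p = (1 + 0.06 − 0.9)/(1.15 − 0.9) = 0.1600/0.2500 = 0.6400
Terminal stock prices: S_uuu = 174.9, S_uud = 136.9, S_udd = 107.1, S_ddd = 83.84
Terminal payoffs (K − S): max(-84.9, 0) = 0, max(-46.88, 0) = 0, max(-17.12, 0) = 0, max(6.165, 0) = 6.165
Node uu (S = 152.1): V_uu = 1/1.06·[0.6400·0.0000 + 0.3600·0.0000] = 0.0000
Node ud (S = 119): V_ud = 1/1.06·[0.6400·0.0000 + 0.3600·0.0000] = 0.0000
Node dd (S = 93.15): V_dd = 1/1.06·[0.6400·0.0000 + 0.3600·6.1650] = 2.0938
Node u (S = 132.2): V_u = 1/1.06·[0.6400·0.0000 + 0.3600·0.0000] = 0.0000
Node d (S = 103.5): V_d = 1/1.06·[0.6400·0.0000 + 0.3600·2.0938] = 0.7111
Node 0 (S = 115): V_0 = 1/1.06·[0.6400·0.0000 + 0.3600·0.7111] = 0.2415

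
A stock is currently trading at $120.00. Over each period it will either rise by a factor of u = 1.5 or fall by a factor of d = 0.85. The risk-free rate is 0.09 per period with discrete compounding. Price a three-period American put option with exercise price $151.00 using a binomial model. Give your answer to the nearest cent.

$31.00

Risk-neutral probability p = (1 + 0.09 − 0.85)/(1.5 − 0.85) = 0.2400/0.6500 = 0.3692
Terminal stock prices: S_uuu = 405, S_uud = 229.5, S_udd = 130, S_ddd = 73.69
Terminal payoffs (K − S): max(-254, 0) = 0, max(-78.5, 0) = 0, max(20.95, 0) = 20.95, max(77.31, 0) = 77.31
Node uu (S = 270): continuation = 1/1.09·[0.3692·0.0000 + 0.6308·0.0000] = 0.0000; exercise value = 0.0000 ≤ continuation, so V_uu = 0.0000
Node ud (S = 153): continuation = 1/1.09·[0.3692·0.0000 + 0.6308·20.9500] = 12.1235; exercise value = 0.0000 ≤ continuation, so V_ud = 12.1235
Node dd (S = 86.7): continuation = 1/1.09·[0.3692·20.9500 + 0.6308·77.3050] = 51.8321; exercise value = 64.3000 > continuation, so V_dd = 64.3000 (exercise)
Node u (S = 180): continuation = 1/1.09·[0.3692·0.0000 + 0.6308·12.1235] = 7.0157; exercise value = 0.0000 ≤ continuation, so V_u = 7.0157
Node d (S = 102): continuation = 1/1.09·[0.3692·12.1235 + 0.6308·64.3000] = 41.3164; exercise value = 49.0000 > continuation, so V_d = 49.0000 (exercise)
Node 0 (S = 120): continuation = 1/1.09·[0.3692·7.0157 + 0.6308·49.0000] = 30.7322; exercise value = 31.0000 > continuation, so V_0 = 31.0000 (exercise)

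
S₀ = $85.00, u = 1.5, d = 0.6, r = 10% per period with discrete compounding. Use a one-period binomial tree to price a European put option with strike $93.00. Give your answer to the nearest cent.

$16.97

Risk-neutral probability p = (1 + 0.1 − 0.6)/(1.5 − 0.6) = 0.5000/0.9000 = 0.5556
Terminal stock prices: S_u = 127.5, S_d = 51
Terminal payoffs (K − S): max(-34.5, 0) = 0, max(42, 0) = 42
Node 0 (S = 85): V_0 = 1/1.1·[0.5556·0.0000 + 0.4444·42.0000] = 16.9697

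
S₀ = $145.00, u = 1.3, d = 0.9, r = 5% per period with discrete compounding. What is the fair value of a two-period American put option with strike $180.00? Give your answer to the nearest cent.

$35.00

Risk-neutral probability p = (1 + 0.05 − 0.9)/(1.3 − 0.9) = 0.1500/0.4000 = 0.3750
Terminal stock prices: S_uu = 245.1, S_ud = 169.7, S_dd = 117.5
Terminal payoffs (K − S): max(-65.05, 0) = 0, max(10.35, 0) = 10.35, max(62.55, 0) = 62.55
Node u (S = 188.5): continuation = 1/1.05·[0.3750·0.0000 + 0.6250·10.3500] = 6.1607; exercise value = 0.0000 ≤ continuation, so V_u = 6.1607
Node d (S = 130.5): continuation = 1/1.05·[0.3750·10.3500 + 0.6250·62.5500] = 40.9286; exercise value = 49.5000 > continuation, so V_d = 49.5000 (exercise)
Node 0 (S = 145): continuation = 1/1.05·[0.3750·6.1607 + 0.6250·49.5000] = 31.6645; exercise value = 35.0000 > continuation, so V_0 = 35.0000 (exercise)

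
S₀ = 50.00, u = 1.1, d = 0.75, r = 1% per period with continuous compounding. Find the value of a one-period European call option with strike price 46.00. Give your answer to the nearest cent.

Risk-neutral probability p = (e^0.01 − 0.75)/(1.1 − 0.75) = 0.2601/0.3500 = 0.7430
Terminal stock prices: S_u = 55, S_d = 37.5
Terminal payoffs (S − K): max(9, 0) = 9, max(-8.5, 0) = 0
Node 0 (S = 50): V_0 = e^(−0.01)·[0.7430·9.0000 + 0.2570·0.0000] = 6.6205

6.62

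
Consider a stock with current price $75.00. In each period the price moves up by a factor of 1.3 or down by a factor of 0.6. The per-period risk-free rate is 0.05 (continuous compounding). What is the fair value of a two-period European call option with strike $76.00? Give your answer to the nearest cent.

$19.08

Risk-neutral probability p = (e^0.05 − 0.6)/(1.3 − 0.6) = 0.4513/0.7000 = 0.6447
Terminal stock prices: S_uu = 126.8, S_ud = 58.5, S_dd = 27
Terminal payoffs (S − K): max(50.75, 0) = 50.75, max(-17.5, 0) = 0, max(-49, 0) = 0
Node u (S = 97.5): V_u = e^(−0.05)·[0.6447·50.7500 + 0.3553·0.0000] = 31.1215
Node d (S = 45): V_d = e^(−0.05)·[0.6447·0.0000 + 0.3553·0.0000] = 0.0000
Node 0 (S = 75): V_0 = e^(−0.05)·[0.6447·31.1215 + 0.3553·0.0000] = 19.0847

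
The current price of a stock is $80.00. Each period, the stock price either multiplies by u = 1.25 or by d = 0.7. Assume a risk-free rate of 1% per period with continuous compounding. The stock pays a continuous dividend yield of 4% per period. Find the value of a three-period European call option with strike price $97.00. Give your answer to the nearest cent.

Per-period risk-free factor R = e^0.01 = 1.0101; dividend-adjusted growth = e^(0.01−0.04) = 0.9704.
Risk-neutral probability p = (0.9704 − 0.7)/(1.25 − 0.7) = 0.2704/0.5500 = 0.4917
Terminal stock prices: S_uuu = 156.2, S_uud = 87.5, S_udd = 49, S_ddd = 27.44
Terminal payoffs (S − K): max(59.25, 0) = 59.25, max(-9.5, 0) = 0, max(-48, 0) = 0, max(-69.56, 0) = 0
Node uu (S = 125): V_uu = e^(−0.01)·[0.4917·59.2500 + 0.5083·0.0000] = 28.8445
Node ud (S = 70): V_ud = e^(−0.01)·[0.4917·0.0000 + 0.5083·0.0000] = 0.0000
Node dd (S = 39.2): V_dd = e^(−0.01)·[0.4917·0.0000 + 0.5083·0.0000] = 0.0000
Node u (S = 100): V_u = e^(−0.01)·[0.4917·28.8445 + 0.5083·0.0000] = 14.0423
Node d (S = 56): V_d = e^(−0.01)·[0.4917·0.0000 + 0.5083·0.0000] = 0.0000
Node 0 (S = 80): V_0 = e^(−0.01)·[0.4917·14.0423 + 0.5083·0.0000] = 6.8361

$6.84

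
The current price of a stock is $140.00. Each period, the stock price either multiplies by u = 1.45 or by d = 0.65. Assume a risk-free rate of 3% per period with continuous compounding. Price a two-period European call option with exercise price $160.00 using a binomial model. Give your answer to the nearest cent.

$28.62

Risk-neutral probability p = (e^0.03 − 0.65)/(1.45 − 0.65) = 0.3805/0.8000 = 0.4756
Terminal stock prices: S_uu = 294.4, S_ud = 132, S_dd = 59.15
Terminal payoffs (S − K): max(134.4, 0) = 134.4, max(-28.05, 0) = 0, max(-100.8, 0) = 0
Node u (S = 203): V_u = e^(−0.03)·[0.4756·134.3500 + 0.5244·0.0000] = 62.0043
Node d (S = 91): V_d = e^(−0.03)·[0.4756·0.0000 + 0.5244·0.0000] = 0.0000
Node 0 (S = 140): V_0 = e^(−0.03)·[0.4756·62.0043 + 0.5244·0.0000] = 28.6158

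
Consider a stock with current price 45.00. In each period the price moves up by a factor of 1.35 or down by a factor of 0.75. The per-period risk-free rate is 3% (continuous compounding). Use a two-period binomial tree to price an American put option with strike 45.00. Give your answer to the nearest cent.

5.81

Risk-neutral probability p = (e^0.03 − 0.75)/(1.35 − 0.75) = 0.2805/0.6000 = 0.4674
Terminal stock prices: S_uu = 82.01, S_ud = 45.56, S_dd = 25.31
Terminal payoffs (K − S): max(-37.01, 0) = 0, max(-0.5625, 0) = 0, max(19.69, 0) = 19.69
Node u (S = 60.75): continuation = e^(−0.03)·[0.4674·0.0000 + 0.5326·0.0000] = 0.0000; exercise value = 0.0000 ≤ continuation, so V_u = 0.0000
Node d (S = 33.75): continuation = e^(−0.03)·[0.4674·0.0000 + 0.5326·19.6875] = 10.1752; exercise value = 11.2500 > continuation, so V_d = 11.2500 (exercise)
Node 0 (S = 45): continuation = e^(−0.03)·[0.4674·0.0000 + 0.5326·11.2500] = 5.8144; exercise value = 0.0000 ≤ continuation, so V_0 = 5.8144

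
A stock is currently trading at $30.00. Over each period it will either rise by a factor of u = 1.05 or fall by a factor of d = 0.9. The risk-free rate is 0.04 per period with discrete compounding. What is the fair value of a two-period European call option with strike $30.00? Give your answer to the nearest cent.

Risk-neutral probability p = (1 + 0.04 − 0.9)/(1.05 − 0.9) = 0.1400/0.1500 = 0.9333
Terminal stock prices: S_uu = 33.08, S_ud = 28.35, S_dd = 24.3
Terminal payoffs (S − K): max(3.075, 0) = 3.075, max(-1.65, 0) = 0, max(-5.7, 0) = 0
Node u (S = 31.5): V_u = 1/1.04·[0.9333·3.0750 + 0.0667·0.0000] = 2.7596
Node d (S = 27): V_d = 1/1.04·[0.9333·0.0000 + 0.0667·0.0000] = 0.0000
Node 0 (S = 30): V_0 = 1/1.04·[0.9333·2.7596 + 0.0667·0.0000] = 2.4766

$2.48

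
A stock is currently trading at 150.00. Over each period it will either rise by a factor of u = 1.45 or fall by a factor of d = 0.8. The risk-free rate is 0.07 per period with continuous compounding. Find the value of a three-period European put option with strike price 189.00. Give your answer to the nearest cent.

Risk-neutral probability p = (e^0.07 − 0.8)/(1.45 − 0.8) = 0.2725/0.6500 = 0.4192
Terminal stock prices: S_uuu = 457.3, S_uud = 252.3, S_udd = 139.2, S_ddd = 76.8
Terminal payoffs (K − S): max(-268.3, 0) = 0, max(-63.3, 0) = 0, max(49.8, 0) = 49.8, max(112.2, 0) = 112.2
Node uu (S = 315.4): V_uu = e^(−0.07)·[0.4192·0.0000 + 0.5808·0.0000] = 0.0000
Node ud (S = 174): V_ud = e^(−0.07)·[0.4192·0.0000 + 0.5808·49.8000] = 26.9664
Node dd (S = 96): V_dd = e^(−0.07)·[0.4192·49.8000 + 0.5808·112.2000] = 80.2224
Node u (S = 217.5): V_u = e^(−0.07)·[0.4192·0.0000 + 0.5808·26.9664] = 14.6021
Node d (S = 120): V_d = e^(−0.07)·[0.4192·26.9664 + 0.5808·80.2224] = 53.9811
Node 0 (S = 150): V_0 = e^(−0.07)·[0.4192·14.6021 + 0.5808·53.9811] = 34.9384

34.94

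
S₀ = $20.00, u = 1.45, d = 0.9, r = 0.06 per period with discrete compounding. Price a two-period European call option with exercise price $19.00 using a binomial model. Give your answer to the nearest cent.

Risk-neutral probability p = (1 + 0.06 − 0.9)/(1.45 − 0.9) = 0.1600/0.5500 = 0.2909
Terminal stock prices: S_uu = 42.05, S_ud = 26.1, S_dd = 16.2
Terminal payoffs (S − K): max(23.05, 0) = 23.05, max(7.1, 0) = 7.1, max(-2.8, 0) = 0
Node u (S = 29): V_u = 1/1.06·[0.2909·23.0500 + 0.7091·7.1000] = 11.0755
Node d (S = 18): V_d = 1/1.06·[0.2909·7.1000 + 0.7091·0.0000] = 1.9485
Node 0 (S = 20): V_0 = 1/1.06·[0.2909·11.0755 + 0.7091·1.9485] = 4.3431

$4.34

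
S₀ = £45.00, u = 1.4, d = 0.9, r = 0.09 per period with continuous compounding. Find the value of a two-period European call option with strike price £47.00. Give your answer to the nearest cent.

Risk-neutral probability p = (e^0.09 − 0.9)/(1.4 − 0.9) = 0.1942/0.5000 = 0.3883
Terminal stock prices: S_uu = 88.2, S_ud = 56.7, S_dd = 36.45
Terminal payoffs (S − K): max(41.2, 0) = 41.2, max(9.7, 0) = 9.7, max(-10.55, 0) = 0
Node u (S = 63): V_u = e^(−0.09)·[0.3883·41.2000 + 0.6117·9.7000] = 20.0452
Node d (S = 40.5): V_d = e^(−0.09)·[0.3883·9.7000 + 0.6117·0.0000] = 3.4428
Node 0 (S = 45): V_0 = e^(−0.09)·[0.3883·20.0452 + 0.6117·3.4428] = 9.0391

£9.04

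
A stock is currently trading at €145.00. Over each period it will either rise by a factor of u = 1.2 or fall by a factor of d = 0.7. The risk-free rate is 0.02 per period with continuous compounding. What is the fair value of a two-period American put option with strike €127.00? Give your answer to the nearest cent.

Risk-neutral probability p = (e^0.02 − 0.7)/(1.2 − 0.7) = 0.3202/0.5000 = 0.6404
Terminal stock prices: S_uu = 208.8, S_ud = 121.8, S_dd = 71.05
Terminal payoffs (K − S): max(-81.8, 0) = 0, max(5.2, 0) = 5.2, max(55.95, 0) = 55.95
Node u (S = 174): continuation = e^(−0.02)·[0.6404·0.0000 + 0.3596·5.2000] = 1.8329; exercise value = 0.0000 ≤ continuation, so V_u = 1.8329
Node d (S = 101.5): continuation = e^(−0.02)·[0.6404·5.2000 + 0.3596·55.9500] = 22.9852; exercise value = 25.5000 > continuation, so V_d = 25.5000 (exercise)
Node 0 (S = 145): continuation = e^(−0.02)·[0.6404·1.8329 + 0.3596·25.5000] = 10.1387; exercise value = 0.0000 ≤ continuation, so V_0 = 10.1387

€10.14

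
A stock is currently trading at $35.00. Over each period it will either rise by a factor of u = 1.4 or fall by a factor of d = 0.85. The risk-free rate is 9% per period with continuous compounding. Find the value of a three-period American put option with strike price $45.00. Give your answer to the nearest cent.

Risk-neutral probability p = (e^0.09 − 0.85)/(1.4 − 0.85) = 0.2442/0.5500 = 0.4440
Terminal stock prices: S_uuu = 96.04, S_uud = 58.31, S_udd = 35.4, S_ddd = 21.49
Terminal payoffs (K − S): max(-51.04, 0) = 0, max(-13.31, 0) = 0, max(9.598, 0) = 9.598, max(23.51, 0) = 23.51
Node uu (S = 68.6): continuation = e^(−0.09)·[0.4440·0.0000 + 0.5560·0.0000] = 0.0000; exercise value = 0.0000 ≤ continuation, so V_uu = 0.0000
Node ud (S = 41.65): continuation = e^(−0.09)·[0.4440·0.0000 + 0.5560·9.5975] = 4.8773; exercise value = 3.3500 ≤ continuation, so V_ud = 4.8773
Node dd (S = 25.29): continuation = e^(−0.09)·[0.4440·9.5975 + 0.5560·23.5056] = 15.8394; exercise value = 19.7125 > continuation, so V_dd = 19.7125 (exercise)
Node u (S = 49): continuation = e^(−0.09)·[0.4440·0.0000 + 0.5560·4.8773] = 2.4786; exercise value = 0.0000 ≤ continuation, so V_u = 2.4786
Node d (S = 29.75): continuation = e^(−0.09)·[0.4440·4.8773 + 0.5560·19.7125] = 11.9966; exercise value = 15.2500 > continuation, so V_d = 15.2500 (exercise)
Node 0 (S = 35): continuation = e^(−0.09)·[0.4440·2.4786 + 0.5560·15.2500] = 8.7556; exercise value = 10.0000 > continuation, so V_0 = 10.0000 (exercise)

$10.00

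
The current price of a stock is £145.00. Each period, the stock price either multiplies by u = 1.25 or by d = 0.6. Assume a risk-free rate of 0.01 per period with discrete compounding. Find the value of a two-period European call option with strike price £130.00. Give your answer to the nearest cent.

£37.66

Risk-neutral probability p = (1 + 0.01 − 0.6)/(1.25 − 0.6) = 0.4100/0.6500 = 0.6308
Terminal stock prices: S_uu = 226.6, S_ud = 108.8, S_dd = 52.2
Terminal payoffs (S − K): max(96.56, 0) = 96.56, max(-21.25, 0) = 0, max(-77.8, 0) = 0
Node u (S = 181.2): V_u = 1/1.01·[0.6308·96.5625 + 0.3692·0.0000] = 60.3056
Node d (S = 87): V_d = 1/1.01·[0.6308·0.0000 + 0.3692·0.0000] = 0.0000
Node 0 (S = 145): V_0 = 1/1.01·[0.6308·60.3056 + 0.3692·0.0000] = 37.6623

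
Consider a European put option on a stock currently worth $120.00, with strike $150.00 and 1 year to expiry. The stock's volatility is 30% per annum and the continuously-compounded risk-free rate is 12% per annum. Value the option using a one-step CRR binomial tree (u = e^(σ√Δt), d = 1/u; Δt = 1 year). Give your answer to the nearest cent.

$19.79

CRR parameters: u = e^(σ√Δt) = e^(0.3·√1) = 1.3499, d = 1/u = 0.7408
Per-period rate: rΔt = 0.12·1 = 0.12, so R = e^0.12 = 1.1275
Risk-neutral probability p = (e^0.12 − 0.7408)/(1.3499 − 0.7408) = 0.3867/0.6090 = 0.6349
Terminal stock prices: S_u = 162, S_d = 88.9
Terminal payoffs (K − S): max(-11.98, 0) = 0, max(61.1, 0) = 61.1
Node 0 (S = 120): V_0 = e^(−0.12)·[0.6349·0.0000 + 0.3651·61.1018] = 19.7858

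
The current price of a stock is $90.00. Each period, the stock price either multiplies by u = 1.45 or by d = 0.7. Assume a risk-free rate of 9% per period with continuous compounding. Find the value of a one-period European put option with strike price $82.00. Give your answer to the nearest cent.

Risk-neutral probability p = (e^0.09 − 0.7)/(1.45 − 0.7) = 0.3942/0.7500 = 0.5256
Terminal stock prices: S_u = 130.5, S_d = 63
Terminal payoffs (K − S): max(-48.5, 0) = 0, max(19, 0) = 19
Node 0 (S = 90): V_0 = e^(−0.09)·[0.5256·0.0000 + 0.4744·19.0000] = 8.2384

$8.24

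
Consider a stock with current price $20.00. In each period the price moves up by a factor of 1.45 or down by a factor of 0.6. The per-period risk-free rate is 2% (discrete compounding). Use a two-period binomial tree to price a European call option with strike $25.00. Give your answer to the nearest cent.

Risk-neutral probability p = (1 + 0.02 − 0.6)/(1.45 − 0.6) = 0.4200/0.8500 = 0.4941
Terminal stock prices: S_uu = 42.05, S_ud = 17.4, S_dd = 7.2
Terminal payoffs (S − K): max(17.05, 0) = 17.05, max(-7.6, 0) = 0, max(-17.8, 0) = 0
Node u (S = 29): V_u = 1/1.02·[0.4941·17.0500 + 0.5059·0.0000] = 8.2595
Node d (S = 12): V_d = 1/1.02·[0.4941·0.0000 + 0.5059·0.0000] = 0.0000
Node 0 (S = 20): V_0 = 1/1.02·[0.4941·8.2595 + 0.5059·0.0000] = 4.0011

$4.00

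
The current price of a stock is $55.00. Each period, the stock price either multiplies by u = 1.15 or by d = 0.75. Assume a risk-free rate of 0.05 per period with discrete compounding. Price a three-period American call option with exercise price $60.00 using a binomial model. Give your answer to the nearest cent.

$8.62

Risk-neutral probability p = (1 + 0.05 − 0.75)/(1.15 − 0.75) = 0.3000/0.4000 = 0.7500
Terminal stock prices: S_uuu = 83.65, S_uud = 54.55, S_udd = 35.58, S_ddd = 23.2
Terminal payoffs (S − K): max(23.65, 0) = 23.65, max(-5.447, 0) = 0, max(-24.42, 0) = 0, max(-36.8, 0) = 0
Node uu (S = 72.74): continuation = 1/1.05·[0.7500·23.6481 + 0.2500·0.0000] = 16.8915; exercise value = 12.7375 ≤ continuation, so V_uu = 16.8915
Node ud (S = 47.44): continuation = 1/1.05·[0.7500·0.0000 + 0.2500·0.0000] = 0.0000; exercise value = 0.0000 ≤ continuation, so V_ud = 0.0000
Node dd (S = 30.94): continuation = 1/1.05·[0.7500·0.0000 + 0.2500·0.0000] = 0.0000; exercise value = 0.0000 ≤ continuation, so V_dd = 0.0000
Node u (S = 63.25): continuation = 1/1.05·[0.7500·16.8915 + 0.2500·0.0000] = 12.0654; exercise value = 3.2500 ≤ continuation, so V_u = 12.0654
Node d (S = 41.25): continuation = 1/1.05·[0.7500·0.0000 + 0.2500·0.0000] = 0.0000; exercise value = 0.0000 ≤ continuation, so V_d = 0.0000
Node 0 (S = 55): continuation = 1/1.05·[0.7500·12.0654 + 0.2500·0.0000] = 8.6181; exercise value = 0.0000 ≤ continuation, so V_0 = 8.6181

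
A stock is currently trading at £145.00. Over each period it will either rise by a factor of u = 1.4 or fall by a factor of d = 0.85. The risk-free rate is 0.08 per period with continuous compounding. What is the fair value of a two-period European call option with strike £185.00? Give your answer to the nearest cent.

£15.21

Risk-neutral probability p = (e^0.08 − 0.85)/(1.4 − 0.85) = 0.2333/0.5500 = 0.4242
Terminal stock prices: S_uu = 284.2, S_ud = 172.5, S_dd = 104.8
Terminal payoffs (S − K): max(99.2, 0) = 99.2, max(-12.45, 0) = 0, max(-80.24, 0) = 0
Node u (S = 203): V_u = e^(−0.08)·[0.4242·99.2000 + 0.5758·0.0000] = 38.8415
Node d (S = 123.2): V_d = e^(−0.08)·[0.4242·0.0000 + 0.5758·0.0000] = 0.0000
Node 0 (S = 145): V_0 = e^(−0.08)·[0.4242·38.8415 + 0.5758·0.0000] = 15.2083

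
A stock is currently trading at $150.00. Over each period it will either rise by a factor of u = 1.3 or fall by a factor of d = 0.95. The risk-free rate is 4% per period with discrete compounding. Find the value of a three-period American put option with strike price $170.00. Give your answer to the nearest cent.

$20.00

Risk-neutral probability p = (1 + 0.04 − 0.95)/(1.3 − 0.95) = 0.0900/0.3500 = 0.2571
Terminal stock prices: S_uuu = 329.6, S_uud = 240.8, S_udd = 176, S_ddd = 128.6
Terminal payoffs (K − S): max(-159.6, 0) = 0, max(-70.83, 0) = 0, max(-5.987, 0) = 0, max(41.39, 0) = 41.39
Node uu (S = 253.5): continuation = 1/1.04·[0.2571·0.0000 + 0.7429·0.0000] = 0.0000; exercise value = 0.0000 ≤ continuation, so V_uu = 0.0000
Node ud (S = 185.2): continuation = 1/1.04·[0.2571·0.0000 + 0.7429·0.0000] = 0.0000; exercise value = 0.0000 ≤ continuation, so V_ud = 0.0000
Node dd (S = 135.4): continuation = 1/1.04·[0.2571·0.0000 + 0.7429·41.3938] = 29.5670; exercise value = 34.6250 > continuation, so V_dd = 34.6250 (exercise)
Node u (S = 195): continuation = 1/1.04·[0.2571·0.0000 + 0.7429·0.0000] = 0.0000; exercise value = 0.0000 ≤ continuation, so V_u = 0.0000
Node d (S = 142.5): continuation = 1/1.04·[0.2571·0.0000 + 0.7429·34.6250] = 24.7321; exercise value = 27.5000 > continuation, so V_d = 27.5000 (exercise)
Node 0 (S = 150): continuation = 1/1.04·[0.2571·0.0000 + 0.7429·27.5000] = 19.6429; exercise value = 20.0000 > continuation, so V_0 = 20.0000 (exercise)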